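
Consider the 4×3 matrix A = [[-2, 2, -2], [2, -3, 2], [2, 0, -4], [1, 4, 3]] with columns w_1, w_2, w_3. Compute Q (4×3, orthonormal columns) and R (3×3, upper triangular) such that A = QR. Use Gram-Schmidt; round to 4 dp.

e_1 = w_1/‖w_1‖ = (-2, 2, 2, 1)/3.6056 = (-0.5547, 0.5547, 0.5547, 0.2774).
r_{12} = e_1·w_2 = -1.6641.
u_2 = w_2 + 1.6641·e_1 = (1.0769, -2.0769, 0.9231, 4.4615).
‖u_2‖ = 5.1216, so e_2 = (0.2103, -0.4055, 0.1802, 0.8711).
r_{13} = e_1·w_3 = 0.8321; r_{23} = e_2·w_3 = 0.6609.
u_3 = w_3 − 0.8321·e_1 − 0.6609·e_2 = (-1.6774, 1.8065, -4.5806, 2.1935).
‖u_3‖ = 5.6454, so e_3 = (-0.2971, 0.3200, -0.8114, 0.3886).

Q = [[-0.5547, 0.2103, -0.2971], [0.5547, -0.4055, 0.3200], [0.5547, 0.1802, -0.8114], [0.2774, 0.8711, 0.3886]], R = [[3.6056, -1.6641, 0.8321], [0.0000, 5.1216, 0.6609], [0.0000, 0.0000, 5.6454]]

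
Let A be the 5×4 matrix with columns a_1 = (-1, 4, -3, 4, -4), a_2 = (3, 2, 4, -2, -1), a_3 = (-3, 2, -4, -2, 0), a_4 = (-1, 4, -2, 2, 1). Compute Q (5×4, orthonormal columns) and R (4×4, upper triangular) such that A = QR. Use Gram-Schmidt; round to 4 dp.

a_1 = (-1, 4, -3, 4, -4); ‖a_1‖ = 7.6158, so q_1 = (-0.1313, 0.5252, -0.3939, 0.5252, -0.5252).
q_1·a_2 = (-0.1313)·3 + 0.5252·2 + (-0.3939)·4 + 0.5252·(-2) + (-0.5252)·(-1) = -1.4444.
u_2 = a_2 + 1.4444·q_1 = (2.8103, 2.7586, 3.4310, -1.2414, -1.7586).
‖u_2‖ = 5.6492, so q_2 = (0.4975, 0.4883, 0.6073, -0.2197, -0.3113).
q_1·a_3 = (-0.1313)·(-3) + 0.5252·2 + (-0.3939)·(-4) + 0.5252·(-2) + (-0.5252)·0 = 1.9696; q_2·a_3 = 0.4975·(-3) + 0.4883·2 + 0.6073·(-4) + (-0.2197)·(-2) + (-0.3113)·0 = -2.5057.
u_3 = a_3 − 1.9696·q_1 + 2.5057·q_2 = (-1.4949, 2.1891, -1.7023, -3.5851, 0.2545).
‖u_3‖ = 4.7794, so q_3 = (-0.3128, 0.4580, -0.3562, -0.7501, 0.0532).
q_1·a_4 = (-0.1313)·(-1) + 0.5252·4 + (-0.3939)·(-2) + 0.5252·2 + (-0.5252)·1 = 3.5453; q_2·a_4 = 0.4975·(-1) + 0.4883·4 + 0.6073·(-2) + (-0.2197)·2 + (-0.3113)·1 = -0.5097; q_3·a_4 = (-0.3128)·(-1) + 0.4580·4 + (-0.3562)·(-2) + (-0.7501)·2 + 0.0532·1 = 1.4103.
u_4 = a_4 − 3.5453·q_1 + 0.5097·q_2 − 1.4103·q_3 = (0.1602, 1.7409, 0.2084, 1.0838, 2.6283).
‖u_4‖ = 3.3440, so q_4 = (0.0479, 0.5206, 0.0623, 0.3241, 0.7860).

Q = [[-0.1313, 0.4975, -0.3128, 0.0479], [0.5252, 0.4883, 0.4580, 0.5206], [-0.3939, 0.6073, -0.3562, 0.0623], [0.5252, -0.2197, -0.7501, 0.3241], [-0.5252, -0.3113, 0.0532, 0.7860]], R = [[7.6158, -1.4444, 1.9696, 3.5453], [0.0000, 5.6492, -2.5057, -0.5097], [0.0000, 0.0000, 4.7794, 1.4103], [0.0000, 0.0000, 0.0000, 3.3440]]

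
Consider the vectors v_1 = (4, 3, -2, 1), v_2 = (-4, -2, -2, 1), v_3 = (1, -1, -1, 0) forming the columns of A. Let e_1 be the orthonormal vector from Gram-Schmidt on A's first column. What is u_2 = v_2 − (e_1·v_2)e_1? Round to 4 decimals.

u_2 = (-1.7333, -0.3000, -3.1333, 1.5667)

v_1 = (4, 3, -2, 1); ‖v_1‖ = 5.4772, so e_1 = (0.7303, 0.5477, -0.3651, 0.1826).
e_1·v_2 = 0.7303·(-4) + 0.5477·(-2) + (-0.3651)·(-2) + 0.1826·1 = -3.1038.
u_2 = v_2 + 3.1038·e_1 = (-1.7333, -0.3000, -3.1333, 1.5667).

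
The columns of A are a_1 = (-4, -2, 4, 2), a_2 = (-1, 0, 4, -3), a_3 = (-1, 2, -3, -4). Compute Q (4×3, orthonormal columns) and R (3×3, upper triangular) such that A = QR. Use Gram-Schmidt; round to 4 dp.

a_1 = (-4, -2, 4, 2); ‖a_1‖ = 6.3246, so e_1 = (-0.6325, -0.3162, 0.6325, 0.3162).
e_1·a_2 = (-0.6325)·(-1) + (-0.3162)·0 + 0.6325·4 + 0.3162·(-3) = 2.2136.
u_2 = a_2 − 2.2136·e_1 = (0.4000, 0.7000, 2.6000, -3.7000).
‖u_2‖ = 4.5935, so e_2 = (0.0871, 0.1524, 0.5660, -0.8055).
e_1·a_3 = (-0.6325)·(-1) + (-0.3162)·2 + 0.6325·(-3) + 0.3162·(-4) = -3.1623; e_2·a_3 = 0.0871·(-1) + 0.1524·2 + 0.5660·(-3) + (-0.8055)·(-4) = 1.7416.
u_3 = a_3 + 3.1623·e_1 − 1.7416·e_2 = (-3.1517, 0.7346, -1.9858, -1.5972).
‖u_3‖ = 4.1191, so e_3 = (-0.7651, 0.1783, -0.4821, -0.3877).

Q = [[-0.6325, 0.0871, -0.7651], [-0.3162, 0.1524, 0.1783], [0.6325, 0.5660, -0.4821], [0.3162, -0.8055, -0.3877]], R = [[6.3246, 2.2136, -3.1623], [0.0000, 4.5935, 1.7416], [0.0000, 0.0000, 4.1191]]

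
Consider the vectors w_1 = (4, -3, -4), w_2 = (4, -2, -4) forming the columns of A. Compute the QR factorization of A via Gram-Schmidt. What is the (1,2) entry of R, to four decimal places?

r_{12} = 5.9346

q_1 = w_1/‖w_1‖ = (4, -3, -4)/6.4031 = (0.6247, -0.4685, -0.6247).
r_{12} = q_1·w_2 = 5.9346.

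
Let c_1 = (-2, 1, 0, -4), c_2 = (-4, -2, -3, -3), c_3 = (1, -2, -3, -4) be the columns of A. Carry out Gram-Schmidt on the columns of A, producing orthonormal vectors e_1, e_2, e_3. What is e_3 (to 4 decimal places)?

e_3 = (0.7596, -0.2860, -0.3709, -0.4513)

c_1 = (-2, 1, 0, -4); ‖c_1‖ = 4.5826, so e_1 = (-0.4364, 0.2182, 0.0000, -0.8729).
e_1·c_2 = (-0.4364)·(-4) + 0.2182·(-2) + 0.0000·(-3) + (-0.8729)·(-3) = 3.9279.
u_2 = c_2 − 3.9279·e_1 = (-2.2857, -2.8571, -3.0000, 0.4286).
‖u_2‖ = 4.7509, so e_2 = (-0.4811, -0.6014, -0.6315, 0.0902).
e_1·c_3 = (-0.4364)·1 + 0.2182·(-2) + 0.0000·(-3) + (-0.8729)·(-4) = 2.6186; e_2·c_3 = (-0.4811)·1 + (-0.6014)·(-2) + (-0.6315)·(-3) + 0.0902·(-4) = 2.2552.
u_3 = c_3 − 2.6186·e_1 − 2.2552·e_2 = (3.2278, -1.2152, -1.5759, -1.9177).
‖u_3‖ = 4.2493, so e_3 = (0.7596, -0.2860, -0.3709, -0.4513).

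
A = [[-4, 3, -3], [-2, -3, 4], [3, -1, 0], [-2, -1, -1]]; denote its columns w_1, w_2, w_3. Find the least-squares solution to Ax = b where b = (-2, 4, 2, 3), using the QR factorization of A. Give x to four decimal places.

e_1 = w_1/‖w_1‖ = (-4, -2, 3, -2)/5.7446 = (-0.6963, -0.3482, 0.5222, -0.3482).
r_{12} = e_1·w_2 = -1.2185.
u_2 = w_2 + 1.2185·e_1 = (2.1515, -3.4242, -0.3636, -1.4242).
‖u_2‖ = 4.3029, so e_2 = (0.5000, -0.7958, -0.0845, -0.3310).
r_{13} = e_1·w_3 = 1.0445; r_{23} = e_2·w_3 = -4.3522.
u_3 = w_3 − 1.0445·e_1 + 4.3522·e_2 = (-0.0966, 0.9002, -0.9133, -2.0769).
‖u_3‖ = 2.4428, so e_3 = (-0.0395, 0.3685, -0.3739, -0.8502).
Qᵀb = (0.0000, -5.3452, -1.7453).
Back-substitute: x_3 = -1.7453/2.4428 = -0.7145.
x_2 = (-5.3452 + 4.3522·(-0.7145))/4.3029 = -1.9649.
x_1 = (0.0000 + 1.2185·(-1.9649) − 1.0445·(-0.7145))/5.7446 = -0.2869.

x = (-0.2869, -1.9649, -0.7145)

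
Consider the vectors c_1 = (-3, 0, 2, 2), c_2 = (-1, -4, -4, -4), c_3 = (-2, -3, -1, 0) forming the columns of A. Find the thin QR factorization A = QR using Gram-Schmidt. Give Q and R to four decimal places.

q_1 = c_1/‖c_1‖ = (-3, 0, 2, 2)/4.1231 = (-0.7276, 0.0000, 0.4851, 0.4851).
r_{12} = q_1·c_2 = -3.1530.
u_2 = c_2 + 3.1530·q_1 = (-3.2941, -4.0000, -2.4706, -2.4706).
‖u_2‖ = 6.2497, so q_2 = (-0.5271, -0.6400, -0.3953, -0.3953).
r_{13} = q_1·c_3 = 0.9701; r_{23} = q_2·c_3 = 3.3696.
u_3 = c_3 − 0.9701·q_1 − 3.3696·q_2 = (0.4819, -0.8434, -0.1386, 0.8614).
‖u_3‖ = 1.3057, so q_3 = (0.3691, -0.6459, -0.1061, 0.6598).

Q = [[-0.7276, -0.5271, 0.3691], [0.0000, -0.6400, -0.6459], [0.4851, -0.3953, -0.1061], [0.4851, -0.3953, 0.6598]], R = [[4.1231, -3.1530, 0.9701], [0.0000, 6.2497, 3.3696], [0.0000, 0.0000, 1.3057]]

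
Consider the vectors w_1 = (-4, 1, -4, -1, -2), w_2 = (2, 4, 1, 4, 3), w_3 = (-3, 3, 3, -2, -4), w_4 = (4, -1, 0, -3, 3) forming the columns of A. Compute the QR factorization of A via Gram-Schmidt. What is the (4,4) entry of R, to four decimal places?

q_1 = w_1/‖w_1‖ = (-4, 1, -4, -1, -2)/6.1644 = (-0.6489, 0.1622, -0.6489, -0.1622, -0.3244).
r_{12} = q_1·w_2 = -2.9200.
u_2 = w_2 + 2.9200·q_1 = (0.1053, 4.4737, -0.8947, 3.5263, 2.0526).
‖u_2‖ = 6.1216, so q_2 = (0.0172, 0.7308, -0.1462, 0.5760, 0.3353).
r_{13} = q_1·w_3 = 2.1089; r_{23} = q_2·w_3 = -0.7910.
u_3 = w_3 − 2.1089·q_1 + 0.7910·q_2 = (-1.6180, 3.2360, 4.2528, -1.2022, -3.0506).
‖u_3‖ = 6.4751, so q_3 = (-0.2499, 0.4998, 0.6568, -0.1857, -0.4711).
r_{14} = q_1·w_4 = -3.2444; r_{24} = q_2·w_4 = -1.3842; r_{34} = q_3·w_4 = -2.3556.
u_4 = w_4 + 3.2444·q_1 + 1.3842·q_2 + 2.3556·q_3 = (1.3299, 1.7151, -0.7604, -3.1663, 1.3017).
r_{44} = ‖u_4‖ = 4.1242.

r_{44} = 4.1242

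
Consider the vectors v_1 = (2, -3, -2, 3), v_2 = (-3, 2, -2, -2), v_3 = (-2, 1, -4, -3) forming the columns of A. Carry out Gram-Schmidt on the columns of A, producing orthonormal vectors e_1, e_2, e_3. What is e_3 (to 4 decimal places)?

e_1 = v_1/‖v_1‖ = (2, -3, -2, 3)/5.0990 = (0.3922, -0.5883, -0.3922, 0.5883).
r_{12} = e_1·v_2 = -2.7456.
u_2 = v_2 + 2.7456·e_1 = (-1.9231, 0.3846, -3.0769, -0.3846).
‖u_2‖ = 3.6690, so e_2 = (-0.5241, 0.1048, -0.8386, -0.1048).
r_{13} = e_1·v_3 = -1.5689; r_{23} = e_2·v_3 = 4.8221.
u_3 = v_3 + 1.5689·e_1 − 4.8221·e_2 = (1.1429, -0.4286, -0.5714, -1.5714).
‖u_3‖ = 2.0702, so e_3 = (0.5521, -0.2070, -0.2760, -0.7591).

e_3 = (0.5521, -0.2070, -0.2760, -0.7591)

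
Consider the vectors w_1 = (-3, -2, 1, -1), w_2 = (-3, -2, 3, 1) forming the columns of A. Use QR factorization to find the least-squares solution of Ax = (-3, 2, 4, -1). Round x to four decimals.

w_1 = (-3, -2, 1, -1); ‖w_1‖ = 3.8730, so e_1 = (-0.7746, -0.5164, 0.2582, -0.2582).
e_1·w_2 = (-0.7746)·(-3) + (-0.5164)·(-2) + 0.2582·3 + (-0.2582)·1 = 3.8730.
u_2 = w_2 − 3.8730·e_1 = (0.0000, 0.0000, 2.0000, 2.0000).
‖u_2‖ = 2.8284, so e_2 = (0.0000, 0.0000, 0.7071, 0.7071).
Qᵀb = (2.5820, 2.1213).
Back-substitute: x_2 = 2.1213/2.8284 = 0.7500.
x_1 = (2.5820 − 3.8730·0.7500)/3.8730 = -0.0833.

x = (-0.0833, 0.7500)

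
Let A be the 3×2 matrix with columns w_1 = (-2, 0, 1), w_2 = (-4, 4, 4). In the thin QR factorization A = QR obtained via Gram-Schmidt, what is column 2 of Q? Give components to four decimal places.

e_2 = (0.1826, 0.9129, 0.3651)

e_1 = w_1/‖w_1‖ = (-2, 0, 1)/2.2361 = (-0.8944, 0.0000, 0.4472).
r_{12} = e_1·w_2 = 5.3666.
u_2 = w_2 − 5.3666·e_1 = (0.8000, 4.0000, 1.6000).
‖u_2‖ = 4.3818, so e_2 = (0.1826, 0.9129, 0.3651).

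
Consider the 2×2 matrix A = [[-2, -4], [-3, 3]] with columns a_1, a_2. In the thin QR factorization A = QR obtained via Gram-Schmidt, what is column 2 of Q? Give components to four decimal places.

e_2 = (-0.8321, 0.5547)

a_1 = (-2, -3); ‖a_1‖ = 3.6056, so e_1 = (-0.5547, -0.8321).
e_1·a_2 = (-0.5547)·(-4) + (-0.8321)·3 = -0.2774.
u_2 = a_2 + 0.2774·e_1 = (-4.1538, 2.7692).
‖u_2‖ = 4.9923, so e_2 = (-0.8321, 0.5547).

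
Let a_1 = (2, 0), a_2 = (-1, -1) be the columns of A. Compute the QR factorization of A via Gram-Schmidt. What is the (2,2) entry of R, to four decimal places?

r_{22} = 1.0000

q_1 = a_1/‖a_1‖ = (2, 0)/2.0000 = (1.0000, 0.0000).
r_{12} = q_1·a_2 = -1.0000.
u_2 = a_2 + 1.0000·q_1 = (0.0000, -1.0000).
r_{22} = ‖u_2‖ = 1.0000.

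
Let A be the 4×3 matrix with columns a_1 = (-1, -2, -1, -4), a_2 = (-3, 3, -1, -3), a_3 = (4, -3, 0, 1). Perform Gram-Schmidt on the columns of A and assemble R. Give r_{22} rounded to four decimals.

a_1 = (-1, -2, -1, -4); ‖a_1‖ = 4.6904, so e_1 = (-0.2132, -0.4264, -0.2132, -0.8528).
e_1·a_2 = (-0.2132)·(-3) + (-0.4264)·3 + (-0.2132)·(-1) + (-0.8528)·(-3) = 2.1320.
u_2 = a_2 − 2.1320·e_1 = (-2.5455, 3.9091, -0.5455, -1.1818).
r_{22} = ‖u_2‖ = 4.8430.

r_{22} = 4.8430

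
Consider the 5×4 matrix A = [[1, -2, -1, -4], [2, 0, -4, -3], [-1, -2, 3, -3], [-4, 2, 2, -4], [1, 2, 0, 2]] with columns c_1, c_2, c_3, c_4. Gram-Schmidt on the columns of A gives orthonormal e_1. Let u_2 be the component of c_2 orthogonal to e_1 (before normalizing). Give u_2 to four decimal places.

u_2 = (-1.7391, 0.5217, -2.2609, 0.9565, 2.2609)

c_1 = (1, 2, -1, -4, 1); ‖c_1‖ = 4.7958, so e_1 = (0.2085, 0.4170, -0.2085, -0.8341, 0.2085).
e_1·c_2 = 0.2085·(-2) + 0.4170·0 + (-0.2085)·(-2) + (-0.8341)·2 + 0.2085·2 = -1.2511.
u_2 = c_2 + 1.2511·e_1 = (-1.7391, 0.5217, -2.2609, 0.9565, 2.2609).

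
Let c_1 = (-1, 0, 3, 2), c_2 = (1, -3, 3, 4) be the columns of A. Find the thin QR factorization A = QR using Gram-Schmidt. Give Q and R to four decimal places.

Q = [[-0.2673, 0.5241], [0.0000, -0.7338], [0.8018, -0.1048], [0.5345, 0.4193]], R = [[3.7417, 4.2762], [0.0000, 4.0883]]

e_1 = c_1/‖c_1‖ = (-1, 0, 3, 2)/3.7417 = (-0.2673, 0.0000, 0.8018, 0.5345).
r_{12} = e_1·c_2 = 4.2762.
u_2 = c_2 − 4.2762·e_1 = (2.1429, -3.0000, -0.4286, 1.7143).
‖u_2‖ = 4.0883, so e_2 = (0.5241, -0.7338, -0.1048, 0.4193).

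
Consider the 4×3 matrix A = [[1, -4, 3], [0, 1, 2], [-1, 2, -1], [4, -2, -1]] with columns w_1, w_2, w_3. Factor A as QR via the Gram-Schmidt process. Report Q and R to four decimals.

Q = [[0.2357, -0.8578, 0.2547], [0.0000, 0.2662, 0.9629], [-0.2357, 0.3254, -0.0476], [0.9428, 0.2958, -0.0756]], R = [[4.2426, -3.2998, 0.0000], [0.0000, 3.7565, -2.6621], [0.0000, 0.0000, 2.8131]]

w_1 = (1, 0, -1, 4); ‖w_1‖ = 4.2426, so e_1 = (0.2357, 0.0000, -0.2357, 0.9428).
e_1·w_2 = 0.2357·(-4) + 0.0000·1 + (-0.2357)·2 + 0.9428·(-2) = -3.2998.
u_2 = w_2 + 3.2998·e_1 = (-3.2222, 1.0000, 1.2222, 1.1111).
‖u_2‖ = 3.7565, so e_2 = (-0.8578, 0.2662, 0.3254, 0.2958).
e_1·w_3 = 0.2357·3 + 0.0000·2 + (-0.2357)·(-1) + 0.9428·(-1) = 0.0000; e_2·w_3 = (-0.8578)·3 + 0.2662·2 + 0.3254·(-1) + 0.2958·(-1) = -2.6621.
u_3 = w_3 + 0.0000·e_1 + 2.6621·e_2 = (0.7165, 2.7087, -0.1339, -0.2126).
‖u_3‖ = 2.8131, so e_3 = (0.2547, 0.9629, -0.0476, -0.0756).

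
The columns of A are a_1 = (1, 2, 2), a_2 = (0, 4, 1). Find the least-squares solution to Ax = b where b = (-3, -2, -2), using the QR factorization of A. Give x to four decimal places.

a_1 = (1, 2, 2); ‖a_1‖ = 3.0000, so e_1 = (0.3333, 0.6667, 0.6667).
e_1·a_2 = 0.3333·0 + 0.6667·4 + 0.6667·1 = 3.3333.
u_2 = a_2 − 3.3333·e_1 = (-1.1111, 1.7778, -1.2222).
‖u_2‖ = 2.4267, so e_2 = (-0.4579, 0.7326, -0.5037).
Qᵀb = (-3.6667, 0.9157).
Back-substitute: x_2 = 0.9157/2.4267 = 0.3774.
x_1 = (-3.6667 − 3.3333·0.3774)/3.0000 = -1.6415.

x = (-1.6415, 0.3774)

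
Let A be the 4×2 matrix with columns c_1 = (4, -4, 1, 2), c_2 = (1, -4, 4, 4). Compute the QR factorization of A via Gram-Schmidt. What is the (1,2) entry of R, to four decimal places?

r_{12} = 5.2608

q_1 = c_1/‖c_1‖ = (4, -4, 1, 2)/6.0828 = (0.6576, -0.6576, 0.1644, 0.3288).
r_{12} = q_1·c_2 = 5.2608.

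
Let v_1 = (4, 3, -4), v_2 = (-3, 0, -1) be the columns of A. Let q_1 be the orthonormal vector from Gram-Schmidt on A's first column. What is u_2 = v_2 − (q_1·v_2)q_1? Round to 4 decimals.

u_2 = (-2.2195, 0.5854, -1.7805)

q_1 = v_1/‖v_1‖ = (4, 3, -4)/6.4031 = (0.6247, 0.4685, -0.6247).
r_{12} = q_1·v_2 = -1.2494.
u_2 = v_2 + 1.2494·q_1 = (-2.2195, 0.5854, -1.7805).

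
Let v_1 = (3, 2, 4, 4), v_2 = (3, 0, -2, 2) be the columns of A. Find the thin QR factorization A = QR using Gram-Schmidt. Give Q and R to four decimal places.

Q = [[0.4472, 0.6156], [0.2981, -0.1026], [0.5963, -0.7182], [0.5963, 0.3078]], R = [[6.7082, 1.3416], [0.0000, 3.8987]]

v_1 = (3, 2, 4, 4); ‖v_1‖ = 6.7082, so e_1 = (0.4472, 0.2981, 0.5963, 0.5963).
e_1·v_2 = 0.4472·3 + 0.2981·0 + 0.5963·(-2) + 0.5963·2 = 1.3416.
u_2 = v_2 − 1.3416·e_1 = (2.4000, -0.4000, -2.8000, 1.2000).
‖u_2‖ = 3.8987, so e_2 = (0.6156, -0.1026, -0.7182, 0.3078).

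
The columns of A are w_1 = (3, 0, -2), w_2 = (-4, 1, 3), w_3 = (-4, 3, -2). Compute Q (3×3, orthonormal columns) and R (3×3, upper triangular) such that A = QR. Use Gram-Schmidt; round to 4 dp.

Q = [[0.8321, 0.1482, -0.5345], [0.0000, 0.9636, 0.2673], [-0.5547, 0.2224, -0.8018]], R = [[3.6056, -4.9923, -2.2188], [0.0000, 1.0377, 1.8531], [0.0000, 0.0000, 4.5434]]

w_1 = (3, 0, -2); ‖w_1‖ = 3.6056, so e_1 = (0.8321, 0.0000, -0.5547).
e_1·w_2 = 0.8321·(-4) + 0.0000·1 + (-0.5547)·3 = -4.9923.
u_2 = w_2 + 4.9923·e_1 = (0.1538, 1.0000, 0.2308).
‖u_2‖ = 1.0377, so e_2 = (0.1482, 0.9636, 0.2224).
e_1·w_3 = 0.8321·(-4) + 0.0000·3 + (-0.5547)·(-2) = -2.2188; e_2·w_3 = 0.1482·(-4) + 0.9636·3 + 0.2224·(-2) = 1.8531.
u_3 = w_3 + 2.2188·e_1 − 1.8531·e_2 = (-2.4286, 1.2143, -3.6429).
‖u_3‖ = 4.5434, so e_3 = (-0.5345, 0.2673, -0.8018).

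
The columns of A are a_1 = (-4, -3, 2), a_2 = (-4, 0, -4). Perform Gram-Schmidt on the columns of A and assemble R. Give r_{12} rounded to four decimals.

a_1 = (-4, -3, 2); ‖a_1‖ = 5.3852, so q_1 = (-0.7428, -0.5571, 0.3714).
r_{12} = q_1·a_2 = 1.4856.

r_{12} = 1.4856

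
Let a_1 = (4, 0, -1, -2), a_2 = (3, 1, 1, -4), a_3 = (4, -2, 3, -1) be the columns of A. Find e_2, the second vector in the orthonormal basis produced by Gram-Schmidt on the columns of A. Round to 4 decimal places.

e_2 = (-0.1977, 0.3193, 0.6082, -0.6994)

e_1 = a_1/‖a_1‖ = (4, 0, -1, -2)/4.5826 = (0.8729, 0.0000, -0.2182, -0.4364).
r_{12} = e_1·a_2 = 4.1461.
u_2 = a_2 − 4.1461·e_1 = (-0.6190, 1.0000, 1.9048, -2.1905).
‖u_2‖ = 3.1320, so e_2 = (-0.1977, 0.3193, 0.6082, -0.6994).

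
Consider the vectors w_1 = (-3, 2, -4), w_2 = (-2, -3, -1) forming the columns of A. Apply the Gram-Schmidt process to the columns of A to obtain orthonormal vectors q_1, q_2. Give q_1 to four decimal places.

w_1 = (-3, 2, -4); ‖w_1‖ = 5.3852, so q_1 = (-0.5571, 0.3714, -0.7428).

q_1 = (-0.5571, 0.3714, -0.7428)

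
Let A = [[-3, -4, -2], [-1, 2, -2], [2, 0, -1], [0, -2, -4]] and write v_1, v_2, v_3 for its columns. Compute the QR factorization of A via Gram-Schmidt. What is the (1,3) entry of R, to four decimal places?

r_{13} = 1.6036

e_1 = v_1/‖v_1‖ = (-3, -1, 2, 0)/3.7417 = (-0.8018, -0.2673, 0.5345, 0.0000).
r_{13} = e_1·v_3 = 1.6036.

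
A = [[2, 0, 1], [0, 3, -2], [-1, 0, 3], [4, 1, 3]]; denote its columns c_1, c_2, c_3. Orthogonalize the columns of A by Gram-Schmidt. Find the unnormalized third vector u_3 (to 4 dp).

u_3 = (-0.2577, -0.3454, 3.6289, 1.0361)

c_1 = (2, 0, -1, 4); ‖c_1‖ = 4.5826, so q_1 = (0.4364, 0.0000, -0.2182, 0.8729).
q_1·c_2 = 0.4364·0 + 0.0000·3 + (-0.2182)·0 + 0.8729·1 = 0.8729.
u_2 = c_2 − 0.8729·q_1 = (-0.3810, 3.0000, 0.1905, 0.2381).
‖u_2‖ = 3.0394, so q_2 = (-0.1253, 0.9870, 0.0627, 0.0783).
q_1·c_3 = 0.4364·1 + 0.0000·(-2) + (-0.2182)·3 + 0.8729·3 = 2.4004; q_2·c_3 = (-0.1253)·1 + 0.9870·(-2) + 0.0627·3 + 0.0783·3 = -1.6764.
u_3 = c_3 − 2.4004·q_1 + 1.6764·q_2 = (-0.2577, -0.3454, 3.6289, 1.0361).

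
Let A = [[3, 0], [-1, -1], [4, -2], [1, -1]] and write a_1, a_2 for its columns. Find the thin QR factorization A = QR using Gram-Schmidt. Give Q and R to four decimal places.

a_1 = (3, -1, 4, 1); ‖a_1‖ = 5.1962, so q_1 = (0.5774, -0.1925, 0.7698, 0.1925).
q_1·a_2 = 0.5774·0 + (-0.1925)·(-1) + 0.7698·(-2) + 0.1925·(-1) = -1.5396.
u_2 = a_2 + 1.5396·q_1 = (0.8889, -1.2963, -0.8148, -0.7037).
‖u_2‖ = 1.9052, so q_2 = (0.4666, -0.6804, -0.4277, -0.3694).

Q = [[0.5774, 0.4666], [-0.1925, -0.6804], [0.7698, -0.4277], [0.1925, -0.3694]], R = [[5.1962, -1.5396], [0.0000, 1.9052]]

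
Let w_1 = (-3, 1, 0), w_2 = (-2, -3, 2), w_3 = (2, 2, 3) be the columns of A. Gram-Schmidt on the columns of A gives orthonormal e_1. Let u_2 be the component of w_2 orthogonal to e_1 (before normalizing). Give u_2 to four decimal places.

u_2 = (-1.1000, -3.3000, 2.0000)

w_1 = (-3, 1, 0); ‖w_1‖ = 3.1623, so e_1 = (-0.9487, 0.3162, 0.0000).
e_1·w_2 = (-0.9487)·(-2) + 0.3162·(-3) + 0.0000·2 = 0.9487.
u_2 = w_2 − 0.9487·e_1 = (-1.1000, -3.3000, 2.0000).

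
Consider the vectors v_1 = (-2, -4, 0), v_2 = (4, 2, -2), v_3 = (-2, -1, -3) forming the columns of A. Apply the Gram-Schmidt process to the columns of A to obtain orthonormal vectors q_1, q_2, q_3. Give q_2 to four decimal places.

v_1 = (-2, -4, 0); ‖v_1‖ = 4.4721, so q_1 = (-0.4472, -0.8944, 0.0000).
q_1·v_2 = (-0.4472)·4 + (-0.8944)·2 + 0.0000·(-2) = -3.5777.
u_2 = v_2 + 3.5777·q_1 = (2.4000, -1.2000, -2.0000).
‖u_2‖ = 3.3466, so q_2 = (0.7171, -0.3586, -0.5976).

q_2 = (0.7171, -0.3586, -0.5976)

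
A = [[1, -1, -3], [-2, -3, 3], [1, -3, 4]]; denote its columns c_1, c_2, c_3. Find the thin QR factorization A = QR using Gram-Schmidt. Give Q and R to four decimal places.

c_1 = (1, -2, 1); ‖c_1‖ = 2.4495, so e_1 = (0.4082, -0.8165, 0.4082).
e_1·c_2 = 0.4082·(-1) + (-0.8165)·(-3) + 0.4082·(-3) = 0.8165.
u_2 = c_2 − 0.8165·e_1 = (-1.3333, -2.3333, -3.3333).
‖u_2‖ = 4.2817, so e_2 = (-0.3114, -0.5449, -0.7785).
e_1·c_3 = 0.4082·(-3) + (-0.8165)·3 + 0.4082·4 = -2.0412; e_2·c_3 = (-0.3114)·(-3) + (-0.5449)·3 + (-0.7785)·4 = -3.8146.
u_3 = c_3 + 2.0412·e_1 + 3.8146·e_2 = (-3.3545, -0.7455, 1.8636).
‖u_3‖ = 3.9092, so e_3 = (-0.8581, -0.1907, 0.4767).

Q = [[0.4082, -0.3114, -0.8581], [-0.8165, -0.5449, -0.1907], [0.4082, -0.7785, 0.4767]], R = [[2.4495, 0.8165, -2.0412], [0.0000, 4.2817, -3.8146], [0.0000, 0.0000, 3.9092]]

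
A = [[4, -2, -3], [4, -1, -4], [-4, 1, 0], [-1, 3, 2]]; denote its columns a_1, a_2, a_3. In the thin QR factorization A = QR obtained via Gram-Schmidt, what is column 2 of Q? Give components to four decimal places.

a_1 = (4, 4, -4, -1); ‖a_1‖ = 7.0000, so e_1 = (0.5714, 0.5714, -0.5714, -0.1429).
e_1·a_2 = 0.5714·(-2) + 0.5714·(-1) + (-0.5714)·1 + (-0.1429)·3 = -2.7143.
u_2 = a_2 + 2.7143·e_1 = (-0.4490, 0.5510, -0.5510, 2.6122).
‖u_2‖ = 2.7627, so e_2 = (-0.1625, 0.1994, -0.1994, 0.9455).

e_2 = (-0.1625, 0.1994, -0.1994, 0.9455)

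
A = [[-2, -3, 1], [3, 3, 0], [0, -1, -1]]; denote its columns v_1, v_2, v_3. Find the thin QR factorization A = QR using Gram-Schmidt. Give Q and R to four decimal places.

Q = [[-0.5547, -0.5322, 0.6396], [0.8321, -0.3548, 0.4264], [0.0000, -0.7687, -0.6396]], R = [[3.6056, 4.1603, -0.5547], [0.0000, 1.3009, 0.2365], [0.0000, 0.0000, 1.2792]]

v_1 = (-2, 3, 0); ‖v_1‖ = 3.6056, so e_1 = (-0.5547, 0.8321, 0.0000).
e_1·v_2 = (-0.5547)·(-3) + 0.8321·3 + 0.0000·(-1) = 4.1603.
u_2 = v_2 − 4.1603·e_1 = (-0.6923, -0.4615, -1.0000).
‖u_2‖ = 1.3009, so e_2 = (-0.5322, -0.3548, -0.7687).
e_1·v_3 = (-0.5547)·1 + 0.8321·0 + 0.0000·(-1) = -0.5547; e_2·v_3 = (-0.5322)·1 + (-0.3548)·0 + (-0.7687)·(-1) = 0.2365.
u_3 = v_3 + 0.5547·e_1 − 0.2365·e_2 = (0.8182, 0.5455, -0.8182).
‖u_3‖ = 1.2792, so e_3 = (0.6396, 0.4264, -0.6396).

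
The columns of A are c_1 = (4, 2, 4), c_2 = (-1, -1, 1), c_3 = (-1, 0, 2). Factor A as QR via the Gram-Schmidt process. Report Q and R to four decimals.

e_1 = c_1/‖c_1‖ = (4, 2, 4)/6.0000 = (0.6667, 0.3333, 0.6667).
r_{12} = e_1·c_2 = -0.3333.
u_2 = c_2 + 0.3333·e_1 = (-0.7778, -0.8889, 1.2222).
‖u_2‖ = 1.6997, so e_2 = (-0.4576, -0.5230, 0.7191).
r_{13} = e_1·c_3 = 0.6667; r_{23} = e_2·c_3 = 1.8958.
u_3 = c_3 − 0.6667·e_1 − 1.8958·e_2 = (-0.5769, 0.7692, 0.1923).
‖u_3‖ = 0.9806, so e_3 = (-0.5883, 0.7845, 0.1961).

Q = [[0.6667, -0.4576, -0.5883], [0.3333, -0.5230, 0.7845], [0.6667, 0.7191, 0.1961]], R = [[6.0000, -0.3333, 0.6667], [0.0000, 1.6997, 1.8958], [0.0000, 0.0000, 0.9806]]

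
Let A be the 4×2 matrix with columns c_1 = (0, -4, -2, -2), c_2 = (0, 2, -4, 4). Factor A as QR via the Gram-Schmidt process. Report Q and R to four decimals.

Q = [[0.0000, 0.0000], [-0.8165, 0.1155], [-0.4082, -0.8083], [-0.4082, 0.5774]], R = [[4.8990, -1.6330], [0.0000, 5.7735]]

c_1 = (0, -4, -2, -2); ‖c_1‖ = 4.8990, so e_1 = (0.0000, -0.8165, -0.4082, -0.4082).
e_1·c_2 = 0.0000·0 + (-0.8165)·2 + (-0.4082)·(-4) + (-0.4082)·4 = -1.6330.
u_2 = c_2 + 1.6330·e_1 = (0.0000, 0.6667, -4.6667, 3.3333).
‖u_2‖ = 5.7735, so e_2 = (0.0000, 0.1155, -0.8083, 0.5774).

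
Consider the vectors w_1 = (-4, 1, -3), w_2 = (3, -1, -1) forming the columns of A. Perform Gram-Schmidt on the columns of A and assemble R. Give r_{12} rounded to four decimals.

r_{12} = -1.9612

q_1 = w_1/‖w_1‖ = (-4, 1, -3)/5.0990 = (-0.7845, 0.1961, -0.5883).
r_{12} = q_1·w_2 = -1.9612.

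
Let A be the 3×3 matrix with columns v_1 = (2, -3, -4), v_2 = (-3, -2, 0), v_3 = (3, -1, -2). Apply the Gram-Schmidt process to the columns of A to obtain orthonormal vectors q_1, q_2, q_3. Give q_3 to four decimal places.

q_1 = v_1/‖v_1‖ = (2, -3, -4)/5.3852 = (0.3714, -0.5571, -0.7428).
r_{12} = q_1·v_2 = 0.0000.
u_2 = v_2 + 0.0000·q_1 = (-3.0000, -2.0000, 0.0000).
‖u_2‖ = 3.6056, so q_2 = (-0.8321, -0.5547, 0.0000).
r_{13} = q_1·v_3 = 3.1568; r_{23} = q_2·v_3 = -1.9415.
u_3 = v_3 − 3.1568·q_1 + 1.9415·q_2 = (0.2122, -0.3183, 0.3448).
‖u_3‖ = 0.5150, so q_3 = (0.4120, -0.6180, 0.6695).

q_3 = (0.4120, -0.6180, 0.6695)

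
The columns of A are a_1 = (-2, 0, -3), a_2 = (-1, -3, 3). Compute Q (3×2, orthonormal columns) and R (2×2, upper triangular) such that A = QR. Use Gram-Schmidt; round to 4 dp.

Q = [[-0.5547, -0.5322], [0.0000, -0.7687], [-0.8321, 0.3548]], R = [[3.6056, -1.9415], [0.0000, 3.9027]]

a_1 = (-2, 0, -3); ‖a_1‖ = 3.6056, so q_1 = (-0.5547, 0.0000, -0.8321).
q_1·a_2 = (-0.5547)·(-1) + 0.0000·(-3) + (-0.8321)·3 = -1.9415.
u_2 = a_2 + 1.9415·q_1 = (-2.0769, -3.0000, 1.3846).
‖u_2‖ = 3.9027, so q_2 = (-0.5322, -0.7687, 0.3548).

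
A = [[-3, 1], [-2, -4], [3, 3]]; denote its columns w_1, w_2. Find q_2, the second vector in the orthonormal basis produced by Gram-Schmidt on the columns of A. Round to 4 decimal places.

q_2 = (0.7037, -0.6597, 0.2639)

w_1 = (-3, -2, 3); ‖w_1‖ = 4.6904, so q_1 = (-0.6396, -0.4264, 0.6396).
q_1·w_2 = (-0.6396)·1 + (-0.4264)·(-4) + 0.6396·3 = 2.9848.
u_2 = w_2 − 2.9848·q_1 = (2.9091, -2.7273, 1.0909).
‖u_2‖ = 4.1341, so q_2 = (0.7037, -0.6597, 0.2639).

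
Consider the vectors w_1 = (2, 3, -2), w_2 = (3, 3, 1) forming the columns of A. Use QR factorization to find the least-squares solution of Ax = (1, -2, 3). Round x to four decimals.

x = (-1.2338, 0.8442)

w_1 = (2, 3, -2); ‖w_1‖ = 4.1231, so e_1 = (0.4851, 0.7276, -0.4851).
e_1·w_2 = 0.4851·3 + 0.7276·3 + (-0.4851)·1 = 3.1530.
u_2 = w_2 − 3.1530·e_1 = (1.4706, 0.7059, 2.5294).
‖u_2‖ = 3.0098, so e_2 = (0.4886, 0.2345, 0.8404).
Qᵀb = (-2.4254, 2.5407).
Back-substitute: x_2 = 2.5407/3.0098 = 0.8442.
x_1 = (-2.4254 − 3.1530·0.8442)/4.1231 = -1.2338.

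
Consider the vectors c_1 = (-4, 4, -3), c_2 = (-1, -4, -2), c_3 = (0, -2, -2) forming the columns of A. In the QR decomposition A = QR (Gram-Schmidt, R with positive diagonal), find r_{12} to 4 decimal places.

r_{12} = -0.9370

c_1 = (-4, 4, -3); ‖c_1‖ = 6.4031, so e_1 = (-0.6247, 0.6247, -0.4685).
r_{12} = e_1·c_2 = -0.9370.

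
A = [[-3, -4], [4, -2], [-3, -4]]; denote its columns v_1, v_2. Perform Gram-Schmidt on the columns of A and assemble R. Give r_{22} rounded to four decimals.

r_{22} = 5.3358

v_1 = (-3, 4, -3); ‖v_1‖ = 5.8310, so q_1 = (-0.5145, 0.6860, -0.5145).
q_1·v_2 = (-0.5145)·(-4) + 0.6860·(-2) + (-0.5145)·(-4) = 2.7440.
u_2 = v_2 − 2.7440·q_1 = (-2.5882, -3.8824, -2.5882).
r_{22} = ‖u_2‖ = 5.3358.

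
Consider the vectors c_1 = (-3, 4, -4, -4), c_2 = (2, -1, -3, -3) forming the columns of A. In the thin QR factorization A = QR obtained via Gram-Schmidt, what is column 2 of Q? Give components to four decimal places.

e_2 = (0.6188, -0.4482, -0.4562, -0.4562)

c_1 = (-3, 4, -4, -4); ‖c_1‖ = 7.5498, so e_1 = (-0.3974, 0.5298, -0.5298, -0.5298).
e_1·c_2 = (-0.3974)·2 + 0.5298·(-1) + (-0.5298)·(-3) + (-0.5298)·(-3) = 1.8543.
u_2 = c_2 − 1.8543·e_1 = (2.7368, -1.9825, -2.0175, -2.0175).
‖u_2‖ = 4.4228, so e_2 = (0.6188, -0.4482, -0.4562, -0.4562).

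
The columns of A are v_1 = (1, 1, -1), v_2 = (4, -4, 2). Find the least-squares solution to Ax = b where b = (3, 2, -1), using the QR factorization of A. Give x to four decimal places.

v_1 = (1, 1, -1); ‖v_1‖ = 1.7321, so q_1 = (0.5774, 0.5774, -0.5774).
q_1·v_2 = 0.5774·4 + 0.5774·(-4) + (-0.5774)·2 = -1.1547.
u_2 = v_2 + 1.1547·q_1 = (4.6667, -3.3333, 1.3333).
‖u_2‖ = 5.8878, so q_2 = (0.7926, -0.5661, 0.2265).
Qᵀb = (3.4641, 1.0190).
Back-substitute: x_2 = 1.0190/5.8878 = 0.1731.
x_1 = (3.4641 + 1.1547·0.1731)/1.7321 = 2.1154.

x = (2.1154, 0.1731)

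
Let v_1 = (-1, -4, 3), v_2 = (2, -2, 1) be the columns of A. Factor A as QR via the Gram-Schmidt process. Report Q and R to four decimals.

e_1 = v_1/‖v_1‖ = (-1, -4, 3)/5.0990 = (-0.1961, -0.7845, 0.5883).
r_{12} = e_1·v_2 = 1.7650.
u_2 = v_2 − 1.7650·e_1 = (2.3462, -0.6154, -0.0385).
‖u_2‖ = 2.4258, so e_2 = (0.9672, -0.2537, -0.0159).

Q = [[-0.1961, 0.9672], [-0.7845, -0.2537], [0.5883, -0.0159]], R = [[5.0990, 1.7650], [0.0000, 2.4258]]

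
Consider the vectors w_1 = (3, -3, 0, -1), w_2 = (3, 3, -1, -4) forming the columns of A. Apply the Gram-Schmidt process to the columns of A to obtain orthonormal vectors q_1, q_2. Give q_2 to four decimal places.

q_1 = w_1/‖w_1‖ = (3, -3, 0, -1)/4.3589 = (0.6882, -0.6882, 0.0000, -0.2294).
r_{12} = q_1·w_2 = 0.9177.
u_2 = w_2 − 0.9177·q_1 = (2.3684, 3.6316, -1.0000, -3.7895).
‖u_2‖ = 5.8445, so q_2 = (0.4052, 0.6214, -0.1711, -0.6484).

q_2 = (0.4052, 0.6214, -0.1711, -0.6484)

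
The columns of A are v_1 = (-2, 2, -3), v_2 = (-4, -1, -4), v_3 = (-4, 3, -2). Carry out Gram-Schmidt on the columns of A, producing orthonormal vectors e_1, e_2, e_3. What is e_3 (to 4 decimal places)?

v_1 = (-2, 2, -3); ‖v_1‖ = 4.1231, so e_1 = (-0.4851, 0.4851, -0.7276).
e_1·v_2 = (-0.4851)·(-4) + 0.4851·(-1) + (-0.7276)·(-4) = 4.3656.
u_2 = v_2 − 4.3656·e_1 = (-1.8824, -3.1176, -0.8235).
‖u_2‖ = 3.7338, so e_2 = (-0.5041, -0.8350, -0.2206).
e_1·v_3 = (-0.4851)·(-4) + 0.4851·3 + (-0.7276)·(-2) = 4.8507; e_2·v_3 = (-0.5041)·(-4) + (-0.8350)·3 + (-0.2206)·(-2) = -0.0473.
u_3 = v_3 − 4.8507·e_1 + 0.0473·e_2 = (-1.6709, 0.6076, 1.5190).
‖u_3‖ = 2.3385, so e_3 = (-0.7145, 0.2598, 0.6496).

e_3 = (-0.7145, 0.2598, 0.6496)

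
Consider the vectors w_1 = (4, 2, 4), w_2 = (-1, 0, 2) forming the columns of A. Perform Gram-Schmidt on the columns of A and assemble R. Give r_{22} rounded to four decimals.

r_{22} = 2.1344

q_1 = w_1/‖w_1‖ = (4, 2, 4)/6.0000 = (0.6667, 0.3333, 0.6667).
r_{12} = q_1·w_2 = 0.6667.
u_2 = w_2 − 0.6667·q_1 = (-1.4444, -0.2222, 1.5556).
r_{22} = ‖u_2‖ = 2.1344.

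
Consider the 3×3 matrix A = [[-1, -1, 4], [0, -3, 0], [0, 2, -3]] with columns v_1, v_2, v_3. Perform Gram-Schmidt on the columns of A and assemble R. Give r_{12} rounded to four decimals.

r_{12} = 1.0000

q_1 = v_1/‖v_1‖ = (-1, 0, 0)/1.0000 = (-1.0000, 0.0000, 0.0000).
r_{12} = q_1·v_2 = 1.0000.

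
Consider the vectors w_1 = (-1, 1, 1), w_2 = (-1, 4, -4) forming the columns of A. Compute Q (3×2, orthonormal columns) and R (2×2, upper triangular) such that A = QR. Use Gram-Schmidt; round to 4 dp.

q_1 = w_1/‖w_1‖ = (-1, 1, 1)/1.7321 = (-0.5774, 0.5774, 0.5774).
r_{12} = q_1·w_2 = 0.5774.
u_2 = w_2 − 0.5774·q_1 = (-0.6667, 3.6667, -4.3333).
‖u_2‖ = 5.7155, so q_2 = (-0.1166, 0.6415, -0.7582).

Q = [[-0.5774, -0.1166], [0.5774, 0.6415], [0.5774, -0.7582]], R = [[1.7321, 0.5774], [0.0000, 5.7155]]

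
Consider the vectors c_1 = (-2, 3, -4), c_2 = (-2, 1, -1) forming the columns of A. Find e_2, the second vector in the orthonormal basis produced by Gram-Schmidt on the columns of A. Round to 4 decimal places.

e_2 = (-0.9183, -0.1020, 0.3826)

c_1 = (-2, 3, -4); ‖c_1‖ = 5.3852, so e_1 = (-0.3714, 0.5571, -0.7428).
e_1·c_2 = (-0.3714)·(-2) + 0.5571·1 + (-0.7428)·(-1) = 2.0426.
u_2 = c_2 − 2.0426·e_1 = (-1.2414, -0.1379, 0.5172).
‖u_2‖ = 1.3519, so e_2 = (-0.9183, -0.1020, 0.3826).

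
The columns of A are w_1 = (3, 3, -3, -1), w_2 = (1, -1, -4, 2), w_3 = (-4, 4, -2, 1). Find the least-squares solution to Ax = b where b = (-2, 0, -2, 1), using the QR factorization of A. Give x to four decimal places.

x = (-0.2609, 0.4493, 0.3623)

q_1 = w_1/‖w_1‖ = (3, 3, -3, -1)/5.2915 = (0.5669, 0.5669, -0.5669, -0.1890).
r_{12} = q_1·w_2 = 1.8898.
u_2 = w_2 − 1.8898·q_1 = (-0.0714, -2.0714, -2.9286, 2.3571).
‖u_2‖ = 4.2929, so q_2 = (-0.0166, -0.4825, -0.6822, 0.5491).
r_{13} = q_1·w_3 = 0.9449; r_{23} = q_2·w_3 = 0.0499.
u_3 = w_3 − 0.9449·q_1 − 0.0499·q_2 = (-4.5349, 3.4884, -1.4302, 1.1512).
‖u_3‖ = 6.0087, so q_3 = (-0.7547, 0.5806, -0.2380, 0.1916).
Qᵀb = (-0.1890, 1.9468, 2.1771).
Back-substitute: x_3 = 2.1771/6.0087 = 0.3623.
x_2 = (1.9468 − 0.0499·0.3623)/4.2929 = 0.4493.
x_1 = (-0.1890 − 1.8898·0.4493 − 0.9449·0.3623)/5.2915 = -0.2609.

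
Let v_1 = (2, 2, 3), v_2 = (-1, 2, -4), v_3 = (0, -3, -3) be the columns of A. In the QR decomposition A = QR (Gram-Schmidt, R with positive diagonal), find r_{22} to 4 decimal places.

r_{22} = 3.8881

v_1 = (2, 2, 3); ‖v_1‖ = 4.1231, so q_1 = (0.4851, 0.4851, 0.7276).
q_1·v_2 = 0.4851·(-1) + 0.4851·2 + 0.7276·(-4) = -2.4254.
u_2 = v_2 + 2.4254·q_1 = (0.1765, 3.1765, -2.2353).
r_{22} = ‖u_2‖ = 3.8881.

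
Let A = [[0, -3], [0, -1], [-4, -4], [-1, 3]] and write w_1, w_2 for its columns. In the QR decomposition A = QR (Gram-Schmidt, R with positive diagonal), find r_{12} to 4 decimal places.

e_1 = w_1/‖w_1‖ = (0, 0, -4, -1)/4.1231 = (0.0000, 0.0000, -0.9701, -0.2425).
r_{12} = e_1·w_2 = 3.1530.

r_{12} = 3.1530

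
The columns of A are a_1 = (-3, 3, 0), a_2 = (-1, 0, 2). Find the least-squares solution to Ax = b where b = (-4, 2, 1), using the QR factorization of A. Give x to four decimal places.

x = (0.8889, 0.6667)

a_1 = (-3, 3, 0); ‖a_1‖ = 4.2426, so q_1 = (-0.7071, 0.7071, 0.0000).
q_1·a_2 = (-0.7071)·(-1) + 0.7071·0 + 0.0000·2 = 0.7071.
u_2 = a_2 − 0.7071·q_1 = (-0.5000, -0.5000, 2.0000).
‖u_2‖ = 2.1213, so q_2 = (-0.2357, -0.2357, 0.9428).
Qᵀb = (4.2426, 1.4142).
Back-substitute: x_2 = 1.4142/2.1213 = 0.6667.
x_1 = (4.2426 − 0.7071·0.6667)/4.2426 = 0.8889.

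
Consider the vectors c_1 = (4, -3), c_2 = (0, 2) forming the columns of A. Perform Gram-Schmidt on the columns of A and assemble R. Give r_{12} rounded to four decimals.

c_1 = (4, -3); ‖c_1‖ = 5.0000, so q_1 = (0.8000, -0.6000).
r_{12} = q_1·c_2 = -1.2000.

r_{12} = -1.2000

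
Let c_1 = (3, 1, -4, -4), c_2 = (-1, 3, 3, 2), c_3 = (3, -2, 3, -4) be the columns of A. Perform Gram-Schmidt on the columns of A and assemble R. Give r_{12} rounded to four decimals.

r_{12} = -3.0861

c_1 = (3, 1, -4, -4); ‖c_1‖ = 6.4807, so q_1 = (0.4629, 0.1543, -0.6172, -0.6172).
r_{12} = q_1·c_2 = -3.0861.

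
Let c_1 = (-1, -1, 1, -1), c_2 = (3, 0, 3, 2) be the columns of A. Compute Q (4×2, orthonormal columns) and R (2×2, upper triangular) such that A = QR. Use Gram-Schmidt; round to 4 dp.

c_1 = (-1, -1, 1, -1); ‖c_1‖ = 2.0000, so e_1 = (-0.5000, -0.5000, 0.5000, -0.5000).
e_1·c_2 = (-0.5000)·3 + (-0.5000)·0 + 0.5000·3 + (-0.5000)·2 = -1.0000.
u_2 = c_2 + 1.0000·e_1 = (2.5000, -0.5000, 3.5000, 1.5000).
‖u_2‖ = 4.5826, so e_2 = (0.5455, -0.1091, 0.7638, 0.3273).

Q = [[-0.5000, 0.5455], [-0.5000, -0.1091], [0.5000, 0.7638], [-0.5000, 0.3273]], R = [[2.0000, -1.0000], [0.0000, 4.5826]]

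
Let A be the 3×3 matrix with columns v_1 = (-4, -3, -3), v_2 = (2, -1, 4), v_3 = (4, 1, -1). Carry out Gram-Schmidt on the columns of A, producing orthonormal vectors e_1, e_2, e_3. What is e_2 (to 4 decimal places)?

v_1 = (-4, -3, -3); ‖v_1‖ = 5.8310, so e_1 = (-0.6860, -0.5145, -0.5145).
e_1·v_2 = (-0.6860)·2 + (-0.5145)·(-1) + (-0.5145)·4 = -2.9155.
u_2 = v_2 + 2.9155·e_1 = (0.0000, -2.5000, 2.5000).
‖u_2‖ = 3.5355, so e_2 = (0.0000, -0.7071, 0.7071).

e_2 = (0.0000, -0.7071, 0.7071)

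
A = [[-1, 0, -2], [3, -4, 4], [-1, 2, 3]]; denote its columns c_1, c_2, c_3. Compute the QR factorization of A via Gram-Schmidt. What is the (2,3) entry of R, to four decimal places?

r_{23} = 2.7080

c_1 = (-1, 3, -1); ‖c_1‖ = 3.3166, so e_1 = (-0.3015, 0.9045, -0.3015).
e_1·c_2 = (-0.3015)·0 + 0.9045·(-4) + (-0.3015)·2 = -4.2212.
u_2 = c_2 + 4.2212·e_1 = (-1.2727, -0.1818, 0.7273).
‖u_2‖ = 1.4771, so e_2 = (-0.8616, -0.1231, 0.4924).
r_{23} = e_2·c_3 = 2.7080.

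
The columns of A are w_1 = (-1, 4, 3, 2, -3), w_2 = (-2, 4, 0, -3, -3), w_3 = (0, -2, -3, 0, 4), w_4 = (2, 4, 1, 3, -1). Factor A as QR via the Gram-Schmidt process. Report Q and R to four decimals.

w_1 = (-1, 4, 3, 2, -3); ‖w_1‖ = 6.2450, so q_1 = (-0.1601, 0.6405, 0.4804, 0.3203, -0.4804).
q_1·w_2 = (-0.1601)·(-2) + 0.6405·4 + 0.4804·0 + 0.3203·(-3) + (-0.4804)·(-3) = 3.3627.
u_2 = w_2 − 3.3627·q_1 = (-1.4615, 1.8462, -1.6154, -4.0769, -1.3846).
‖u_2‖ = 5.1665, so q_2 = (-0.2829, 0.3573, -0.3127, -0.7891, -0.2680).
q_1·w_3 = (-0.1601)·0 + 0.6405·(-2) + 0.4804·(-3) + 0.3203·0 + (-0.4804)·4 = -4.6437; q_2·w_3 = (-0.2829)·0 + 0.3573·(-2) + (-0.3127)·(-3) + (-0.7891)·0 + (-0.2680)·4 = -0.8487.
u_3 = w_3 + 4.6437·q_1 + 0.8487·q_2 = (-0.9837, 1.2776, -1.0346, 0.8175, 1.5418).
‖u_3‖ = 2.5915, so q_3 = (-0.3796, 0.4930, -0.3992, 0.3155, 0.5949).
q_1·w_4 = (-0.1601)·2 + 0.6405·4 + 0.4804·1 + 0.3203·3 + (-0.4804)·(-1) = 4.1633; q_2·w_4 = (-0.2829)·2 + 0.3573·4 + (-0.3127)·1 + (-0.7891)·3 + (-0.2680)·(-1) = -1.5484; q_3·w_4 = (-0.3796)·2 + 0.4930·4 + (-0.3992)·1 + 0.3155·3 + 0.5949·(-1) = 1.1651.
u_4 = w_4 − 4.1633·q_1 + 1.5484·q_2 − 1.1651·q_3 = (2.6709, 1.3123, -1.0190, 0.0772, -0.1081).
‖u_4‖ = 3.1483, so q_4 = (0.8484, 0.4168, -0.3237, 0.0245, -0.0343).

Q = [[-0.1601, -0.2829, -0.3796, 0.8484], [0.6405, 0.3573, 0.4930, 0.4168], [0.4804, -0.3127, -0.3992, -0.3237], [0.3203, -0.7891, 0.3155, 0.0245], [-0.4804, -0.2680, 0.5949, -0.0343]], R = [[6.2450, 3.3627, -4.6437, 4.1633], [0.0000, 5.1665, -0.8487, -1.5484], [0.0000, 0.0000, 2.5915, 1.1651], [0.0000, 0.0000, 0.0000, 3.1483]]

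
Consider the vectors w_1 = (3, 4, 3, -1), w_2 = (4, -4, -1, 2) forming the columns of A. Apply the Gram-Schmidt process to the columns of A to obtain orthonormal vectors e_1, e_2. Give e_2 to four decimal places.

e_2 = (0.8102, -0.5045, -0.0388, 0.2959)

e_1 = w_1/‖w_1‖ = (3, 4, 3, -1)/5.9161 = (0.5071, 0.6761, 0.5071, -0.1690).
r_{12} = e_1·w_2 = -1.5213.
u_2 = w_2 + 1.5213·e_1 = (4.7714, -2.9714, -0.2286, 1.7429).
‖u_2‖ = 5.8895, so e_2 = (0.8102, -0.5045, -0.0388, 0.2959).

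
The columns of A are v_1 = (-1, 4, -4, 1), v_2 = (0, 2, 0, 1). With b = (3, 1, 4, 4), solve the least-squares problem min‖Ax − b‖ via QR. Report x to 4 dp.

x = (-1.2247, 3.4045)

e_1 = v_1/‖v_1‖ = (-1, 4, -4, 1)/5.8310 = (-0.1715, 0.6860, -0.6860, 0.1715).
r_{12} = e_1·v_2 = 1.5435.
u_2 = v_2 − 1.5435·e_1 = (0.2647, 0.9412, 1.0588, 0.7353).
‖u_2‖ = 1.6179, so e_2 = (0.1636, 0.5817, 0.6544, 0.4545).
Qᵀb = (-1.8865, 5.5082).
Back-substitute: x_2 = 5.5082/1.6179 = 3.4045.
x_1 = (-1.8865 − 1.5435·3.4045)/5.8310 = -1.2247.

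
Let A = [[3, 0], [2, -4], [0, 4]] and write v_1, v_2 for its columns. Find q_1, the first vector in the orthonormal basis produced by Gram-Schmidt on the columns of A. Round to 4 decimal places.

q_1 = (0.8321, 0.5547, 0.0000)

v_1 = (3, 2, 0); ‖v_1‖ = 3.6056, so q_1 = (0.8321, 0.5547, 0.0000).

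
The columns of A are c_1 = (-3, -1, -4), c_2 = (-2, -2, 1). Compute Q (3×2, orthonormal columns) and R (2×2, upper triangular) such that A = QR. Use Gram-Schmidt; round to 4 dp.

Q = [[-0.5883, -0.5313], [-0.1961, -0.6376], [-0.7845, 0.5579]], R = [[5.0990, 0.7845], [0.0000, 2.8956]]

c_1 = (-3, -1, -4); ‖c_1‖ = 5.0990, so e_1 = (-0.5883, -0.1961, -0.7845).
e_1·c_2 = (-0.5883)·(-2) + (-0.1961)·(-2) + (-0.7845)·1 = 0.7845.
u_2 = c_2 − 0.7845·e_1 = (-1.5385, -1.8462, 1.6154).
‖u_2‖ = 2.8956, so e_2 = (-0.5313, -0.6376, 0.5579).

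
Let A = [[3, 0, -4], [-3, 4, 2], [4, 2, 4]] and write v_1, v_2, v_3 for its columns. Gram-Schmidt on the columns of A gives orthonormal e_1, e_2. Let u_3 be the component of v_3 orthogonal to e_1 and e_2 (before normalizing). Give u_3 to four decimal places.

u_3 = (-4.1084, -1.1205, 2.2410)

v_1 = (3, -3, 4); ‖v_1‖ = 5.8310, so e_1 = (0.5145, -0.5145, 0.6860).
e_1·v_2 = 0.5145·0 + (-0.5145)·4 + 0.6860·2 = -0.6860.
u_2 = v_2 + 0.6860·e_1 = (0.3529, 3.6471, 2.4706).
‖u_2‖ = 4.4192, so e_2 = (0.0799, 0.8253, 0.5591).
e_1·v_3 = 0.5145·(-4) + (-0.5145)·2 + 0.6860·4 = -0.3430; e_2·v_3 = 0.0799·(-4) + 0.8253·2 + 0.5591·4 = 3.5673.
u_3 = v_3 + 0.3430·e_1 − 3.5673·e_2 = (-4.1084, -1.1205, 2.2410).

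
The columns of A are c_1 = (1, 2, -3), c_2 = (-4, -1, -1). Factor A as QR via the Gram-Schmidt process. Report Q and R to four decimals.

c_1 = (1, 2, -3); ‖c_1‖ = 3.7417, so e_1 = (0.2673, 0.5345, -0.8018).
e_1·c_2 = 0.2673·(-4) + 0.5345·(-1) + (-0.8018)·(-1) = -0.8018.
u_2 = c_2 + 0.8018·e_1 = (-3.7857, -0.5714, -1.6429).
‖u_2‖ = 4.1662, so e_2 = (-0.9087, -0.1372, -0.3943).

Q = [[0.2673, -0.9087], [0.5345, -0.1372], [-0.8018, -0.3943]], R = [[3.7417, -0.8018], [0.0000, 4.1662]]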